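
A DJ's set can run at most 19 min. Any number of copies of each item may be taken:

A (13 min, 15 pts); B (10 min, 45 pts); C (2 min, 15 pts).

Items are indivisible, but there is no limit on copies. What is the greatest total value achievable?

Best value-per-unit is C at 15/2, and filling with it alone uses duration 9×2=18. No mix of the others beats 9×15 = 135.

135 pts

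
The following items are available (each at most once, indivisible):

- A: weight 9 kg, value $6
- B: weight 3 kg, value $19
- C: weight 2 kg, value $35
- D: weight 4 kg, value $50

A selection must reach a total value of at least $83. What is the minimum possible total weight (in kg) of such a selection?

6

Subsets with value ≥ 83, sorted by total weight:
- C+D: weight 6, value 85
- B+C+D: weight 9, value 104
- A+C+D: weight 15, value 91
- A+B+C+D: weight 18, value 110
Minimum weight: 6 kg.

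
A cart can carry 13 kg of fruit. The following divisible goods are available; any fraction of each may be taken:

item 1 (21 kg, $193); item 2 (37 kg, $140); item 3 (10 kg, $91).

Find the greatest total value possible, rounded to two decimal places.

Take in order of value per unit:
- item 1 (193/21 per unit): 13 of 21 → value 13×193/21 = 119.4762, running total 119.48
Total 119.48.

119.48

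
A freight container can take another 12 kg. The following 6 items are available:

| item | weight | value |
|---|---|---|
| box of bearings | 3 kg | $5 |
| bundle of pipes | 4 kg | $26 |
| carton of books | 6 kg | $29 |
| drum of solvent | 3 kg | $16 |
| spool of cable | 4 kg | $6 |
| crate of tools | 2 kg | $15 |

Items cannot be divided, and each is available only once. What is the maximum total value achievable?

This is a 0/1 knapsack; check combinations near the capacity.
- bundle of pipes+carton of books+crate of tools: weight 4+6+2=12, value 26+29+15=70
- box of bearings+bundle of pipes+drum of solvent+crate of tools: weight 3+4+3+2=12, value 5+26+16+15=62
- carton of books+drum of solvent+crate of tools: weight 6+3+2=11, value 29+16+15=60
- bundle of pipes+drum of solvent+crate of tools: weight 4+3+2=9, value 26+16+15=57
Best: $70.

$70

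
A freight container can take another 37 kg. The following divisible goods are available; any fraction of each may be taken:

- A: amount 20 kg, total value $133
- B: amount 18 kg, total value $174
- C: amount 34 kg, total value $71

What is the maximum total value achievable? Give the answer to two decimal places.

Take in order of value per unit:
- B (174/18 per unit): all 18 → value 174, running total 174.00
- A (133/20 per unit): 19 of 20 → value 19×133/20 = 126.3500, running total 300.35
Total 300.35.

300.35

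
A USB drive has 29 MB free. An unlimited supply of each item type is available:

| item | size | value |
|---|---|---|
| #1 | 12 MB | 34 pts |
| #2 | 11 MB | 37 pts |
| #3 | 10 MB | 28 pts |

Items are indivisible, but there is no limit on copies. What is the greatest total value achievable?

74 pts

Best value-per-unit is #2 at 37/11, and filling with it alone uses size 2×11=22. No mix of the others beats 2×37 = 74.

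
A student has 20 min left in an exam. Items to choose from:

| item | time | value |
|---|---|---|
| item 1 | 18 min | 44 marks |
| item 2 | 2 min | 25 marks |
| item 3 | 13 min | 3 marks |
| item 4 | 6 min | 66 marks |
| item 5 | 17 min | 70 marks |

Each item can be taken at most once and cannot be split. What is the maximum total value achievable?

Check high-value combinations within 20 min:
- item 2+item 5: time 2+17=19, value 25+70=95
- item 2+item 4: time 2+6=8, value 25+66=91
- item 5: time 17, value 70
- item 3+item 4: time 13+6=19, value 3+66=69
Best: 95 marks.

95 marks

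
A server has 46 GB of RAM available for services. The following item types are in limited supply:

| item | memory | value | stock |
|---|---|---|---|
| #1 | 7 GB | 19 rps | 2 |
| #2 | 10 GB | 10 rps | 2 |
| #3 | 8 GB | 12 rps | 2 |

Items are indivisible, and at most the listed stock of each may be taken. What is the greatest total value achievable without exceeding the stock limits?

Top feasible selections:
- 2×#1 + 1×#2 + 2×#3: memory 40, value 72
- 2×#1 + 2×#2 + 1×#3: memory 42, value 70
- 1×#1 + 2×#2 + 2×#3: memory 43, value 63
Best: 72 rps.

72 rps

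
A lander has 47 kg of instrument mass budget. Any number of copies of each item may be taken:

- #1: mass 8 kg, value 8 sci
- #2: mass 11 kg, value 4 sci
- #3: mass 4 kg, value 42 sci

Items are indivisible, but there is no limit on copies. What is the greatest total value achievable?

462 sci

Best value-per-unit is #3 at 42/4, and filling with it alone uses mass 11×4=44. No mix of the others beats 11×42 = 462.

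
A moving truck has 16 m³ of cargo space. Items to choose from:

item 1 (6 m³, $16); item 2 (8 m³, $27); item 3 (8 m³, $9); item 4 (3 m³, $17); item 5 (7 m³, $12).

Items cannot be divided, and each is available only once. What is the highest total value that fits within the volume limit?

This is a 0/1 knapsack; check combinations near the capacity.
- item 1+item 4+item 5: volume 6+3+7=16, value 16+17+12=45
- item 2+item 4: volume 8+3=11, value 27+17=44
- item 1+item 2: volume 6+8=14, value 16+27=43
- item 2+item 5: volume 8+7=15, value 27+12=39
Best: $45.

$45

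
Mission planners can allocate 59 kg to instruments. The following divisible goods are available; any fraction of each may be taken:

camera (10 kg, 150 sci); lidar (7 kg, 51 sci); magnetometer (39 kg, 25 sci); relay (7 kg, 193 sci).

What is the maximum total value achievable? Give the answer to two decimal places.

Take in order of value per unit:
- relay (193/7 per unit): all 7 → value 193, running total 193.00
- camera (150/10 per unit): all 10 → value 150, running total 343.00
- lidar (51/7 per unit): all 7 → value 51, running total 394.00
- magnetometer (25/39 per unit): 35 of 39 → value 35×25/39 = 22.4359, running total 416.44
Total 416.44.

416.44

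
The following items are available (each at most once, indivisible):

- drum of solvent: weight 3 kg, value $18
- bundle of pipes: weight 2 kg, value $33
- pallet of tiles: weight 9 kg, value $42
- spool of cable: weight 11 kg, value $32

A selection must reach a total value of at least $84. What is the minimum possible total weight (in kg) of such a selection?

14

Subsets with value ≥ 84, sorted by total weight:
- drum of solvent+bundle of pipes+pallet of tiles: weight 14, value 93
- bundle of pipes+pallet of tiles+spool of cable: weight 22, value 107
Minimum weight: 14 kg.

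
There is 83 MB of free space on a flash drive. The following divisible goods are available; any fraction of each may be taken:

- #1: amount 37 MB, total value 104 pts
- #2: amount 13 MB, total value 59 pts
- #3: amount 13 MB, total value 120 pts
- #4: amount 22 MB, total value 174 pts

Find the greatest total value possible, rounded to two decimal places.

451.38

Take in order of value per unit:
- #3 (120/13 per unit): all 13 → value 120, running total 120.00
- #4 (174/22 per unit): all 22 → value 174, running total 294.00
- #2 (59/13 per unit): all 13 → value 59, running total 353.00
- #1 (104/37 per unit): 35 of 37 → value 35×104/37 = 98.3784, running total 451.38
Total 451.38.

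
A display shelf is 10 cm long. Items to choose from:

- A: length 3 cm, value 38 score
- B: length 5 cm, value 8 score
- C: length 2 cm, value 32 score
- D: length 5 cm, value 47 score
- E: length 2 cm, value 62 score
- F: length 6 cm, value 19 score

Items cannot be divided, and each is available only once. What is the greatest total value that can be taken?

Check high-value combinations within 10 cm:
- A+D+E: length 3+5+2=10, value 38+47+62=147
- C+D+E: length 2+5+2=9, value 32+47+62=141
- A+C+E: length 3+2+2=7, value 38+32+62=132
Best: 147 score.

147 score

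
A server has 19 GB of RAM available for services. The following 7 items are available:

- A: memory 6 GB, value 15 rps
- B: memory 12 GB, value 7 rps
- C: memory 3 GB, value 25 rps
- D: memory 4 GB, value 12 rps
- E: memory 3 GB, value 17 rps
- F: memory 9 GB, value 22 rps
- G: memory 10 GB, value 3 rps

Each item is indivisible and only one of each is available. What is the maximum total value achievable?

Check high-value combinations within 19 GB:
- C+D+E+F: memory 3+4+3+9=19, value 25+12+17+22=76
- A+C+D+E: memory 6+3+4+3=16, value 15+25+12+17=69
- C+E+F: memory 3+3+9=15, value 25+17+22=64
- A+C+F: memory 6+3+9=18, value 15+25+22=62
Best: 76 rps.

76 rps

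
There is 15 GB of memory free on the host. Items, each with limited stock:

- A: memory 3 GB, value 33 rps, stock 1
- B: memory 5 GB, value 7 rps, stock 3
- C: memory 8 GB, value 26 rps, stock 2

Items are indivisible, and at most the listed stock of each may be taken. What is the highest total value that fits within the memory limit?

59 rps

Top feasible selections:
- 1×A + 1×C: memory 11, value 59
- 1×A + 2×B: memory 13, value 47
- 1×A + 1×B: memory 8, value 40
- 1×A: memory 3, value 33
Best: 59 rps.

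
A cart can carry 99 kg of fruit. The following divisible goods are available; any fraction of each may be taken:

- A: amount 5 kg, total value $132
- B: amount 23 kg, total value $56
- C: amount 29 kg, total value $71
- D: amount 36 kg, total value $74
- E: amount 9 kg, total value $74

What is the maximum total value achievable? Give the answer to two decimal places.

400.83

Take in order of value per unit:
- A (132/5 per unit): all 5 → value 132, running total 132.00
- E (74/9 per unit): all 9 → value 74, running total 206.00
- C (71/29 per unit): all 29 → value 71, running total 277.00
- B (56/23 per unit): all 23 → value 56, running total 333.00
- D (74/36 per unit): 33 of 36 → value 33×74/36 = 67.8333, running total 400.83
Total 400.83.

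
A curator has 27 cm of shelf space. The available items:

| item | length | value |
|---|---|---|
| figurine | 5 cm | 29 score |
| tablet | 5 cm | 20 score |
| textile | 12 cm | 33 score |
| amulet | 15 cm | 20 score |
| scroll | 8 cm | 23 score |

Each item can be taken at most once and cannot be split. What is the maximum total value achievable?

85 score

This is a 0/1 knapsack; check combinations near the capacity.
- figurine+textile+scroll: length 5+12+8=25, value 29+33+23=85
- figurine+tablet+textile: length 5+5+12=22, value 29+20+33=82
- tablet+textile+scroll: length 5+12+8=25, value 20+33+23=76
- figurine+tablet+scroll: length 5+5+8=18, value 29+20+23=72
Best: 85 score.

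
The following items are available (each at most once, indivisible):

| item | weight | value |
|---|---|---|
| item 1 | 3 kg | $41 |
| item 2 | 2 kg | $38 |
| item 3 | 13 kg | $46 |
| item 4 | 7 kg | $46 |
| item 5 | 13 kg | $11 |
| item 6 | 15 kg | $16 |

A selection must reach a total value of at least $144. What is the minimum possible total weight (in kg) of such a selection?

Subsets with value ≥ 144, sorted by total weight:
- item 1+item 2+item 3+item 4: weight 25, value 171
- item 1+item 3+item 4+item 5: weight 36, value 144
- item 2+item 3+item 4+item 6: weight 37, value 146
Minimum weight: 25 kg.

25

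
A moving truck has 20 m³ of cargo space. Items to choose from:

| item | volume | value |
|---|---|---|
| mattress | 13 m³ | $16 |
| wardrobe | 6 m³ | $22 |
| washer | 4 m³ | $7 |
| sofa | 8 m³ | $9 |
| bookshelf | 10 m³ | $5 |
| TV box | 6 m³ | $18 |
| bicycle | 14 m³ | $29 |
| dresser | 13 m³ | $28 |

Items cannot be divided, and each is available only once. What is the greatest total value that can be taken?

$51

This is a 0/1 knapsack; check combinations near the capacity.
- wardrobe+bicycle: volume 6+14=20, value 22+29=51
- wardrobe+dresser: volume 6+13=19, value 22+28=50
- wardrobe+sofa+TV box: volume 6+8+6=20, value 22+9+18=49
- wardrobe+washer+TV box: volume 6+4+6=16, value 22+7+18=47
Best: $51.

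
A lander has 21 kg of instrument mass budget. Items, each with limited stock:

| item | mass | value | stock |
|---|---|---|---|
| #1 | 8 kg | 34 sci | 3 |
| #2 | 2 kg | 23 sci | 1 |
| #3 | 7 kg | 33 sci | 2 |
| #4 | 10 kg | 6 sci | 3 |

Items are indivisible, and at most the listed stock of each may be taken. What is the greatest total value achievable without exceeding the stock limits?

91 sci

Best selections within mass 21 and stock limits:
- 2×#1 + 1×#2: mass 18, value 91
- 1×#1 + 1×#2 + 1×#3: mass 17, value 90
- 1×#2 + 2×#3: mass 16, value 89
- 2×#1: mass 16, value 68
Best: 91 sci.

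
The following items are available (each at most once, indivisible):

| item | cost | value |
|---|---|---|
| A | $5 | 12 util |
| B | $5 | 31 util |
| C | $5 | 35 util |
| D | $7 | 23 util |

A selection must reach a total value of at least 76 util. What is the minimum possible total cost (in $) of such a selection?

Subsets with value ≥ 76, sorted by total cost:
- A+B+C: cost 15, value 78
- B+C+D: cost 17, value 89
Minimum cost: 15 $.

15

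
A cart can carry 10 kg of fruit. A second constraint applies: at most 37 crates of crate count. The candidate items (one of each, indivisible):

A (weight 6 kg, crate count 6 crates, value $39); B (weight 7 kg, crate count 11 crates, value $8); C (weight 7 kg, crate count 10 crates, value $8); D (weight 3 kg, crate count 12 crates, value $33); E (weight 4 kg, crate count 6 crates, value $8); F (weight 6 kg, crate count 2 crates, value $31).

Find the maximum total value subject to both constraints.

Feasible sets respecting both limits:
- A+D: weight 9, crate count 18, value 72
- D+F: weight 9, crate count 14, value 64
- A+E: weight 10, crate count 12, value 47
Best: $72.

$72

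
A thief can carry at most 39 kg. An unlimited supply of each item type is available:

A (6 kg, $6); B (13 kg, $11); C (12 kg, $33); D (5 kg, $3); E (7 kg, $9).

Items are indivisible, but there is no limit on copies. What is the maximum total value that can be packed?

$99

Best value-per-unit is C at 33/12, and filling with it alone uses weight 3×12=36. No mix of the others beats 3×33 = 99.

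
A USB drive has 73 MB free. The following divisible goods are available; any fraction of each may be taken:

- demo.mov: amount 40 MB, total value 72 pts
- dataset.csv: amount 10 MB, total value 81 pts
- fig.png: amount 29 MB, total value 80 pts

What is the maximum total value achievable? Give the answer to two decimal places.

Take in order of value per unit:
- dataset.csv (81/10 per unit): all 10 → value 81, running total 81.00
- fig.png (80/29 per unit): all 29 → value 80, running total 161.00
- demo.mov (72/40 per unit): 34 of 40 → value 34×72/40 = 61.2000, running total 222.20
Total 222.20.

222.20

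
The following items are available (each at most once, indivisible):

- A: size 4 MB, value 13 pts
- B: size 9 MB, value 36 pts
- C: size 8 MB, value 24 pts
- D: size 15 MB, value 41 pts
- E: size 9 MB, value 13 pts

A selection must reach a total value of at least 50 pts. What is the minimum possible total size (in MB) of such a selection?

Subsets with value ≥ 50, sorted by total size:
- B+C: size 17, value 60
- A+D: size 19, value 54
Minimum size: 17 MB.

17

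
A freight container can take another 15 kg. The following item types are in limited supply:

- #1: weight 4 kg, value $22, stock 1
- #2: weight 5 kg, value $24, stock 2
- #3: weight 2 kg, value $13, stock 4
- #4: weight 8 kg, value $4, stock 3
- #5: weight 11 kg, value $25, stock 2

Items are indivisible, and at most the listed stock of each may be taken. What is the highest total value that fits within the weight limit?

Top feasible selections:
- 1×#1 + 1×#2 + 3×#3: weight 15, value 85
- 1×#2 + 4×#3: weight 13, value 76
Best: $85.

$85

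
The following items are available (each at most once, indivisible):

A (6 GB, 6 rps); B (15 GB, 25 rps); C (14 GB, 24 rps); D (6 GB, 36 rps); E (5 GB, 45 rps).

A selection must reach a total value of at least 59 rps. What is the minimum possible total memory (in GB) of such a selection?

11

Subsets with value ≥ 59, sorted by total memory:
- D+E: memory 11, value 81
- A+D+E: memory 17, value 87
Minimum memory: 11 GB.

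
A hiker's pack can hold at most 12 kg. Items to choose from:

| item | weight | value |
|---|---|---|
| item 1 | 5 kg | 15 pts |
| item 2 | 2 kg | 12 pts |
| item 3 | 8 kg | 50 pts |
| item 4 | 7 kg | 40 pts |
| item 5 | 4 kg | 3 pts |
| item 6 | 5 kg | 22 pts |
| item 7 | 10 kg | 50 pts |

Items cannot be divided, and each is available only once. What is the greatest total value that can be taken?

Check high-value combinations within 12 kg:
- item 2+item 3: weight 2+8=10, value 12+50=62
- item 4+item 6: weight 7+5=12, value 40+22=62
- item 2+item 7: weight 2+10=12, value 12+50=62
- item 1+item 4: weight 5+7=12, value 15+40=55
Best: 62 pts.

62 pts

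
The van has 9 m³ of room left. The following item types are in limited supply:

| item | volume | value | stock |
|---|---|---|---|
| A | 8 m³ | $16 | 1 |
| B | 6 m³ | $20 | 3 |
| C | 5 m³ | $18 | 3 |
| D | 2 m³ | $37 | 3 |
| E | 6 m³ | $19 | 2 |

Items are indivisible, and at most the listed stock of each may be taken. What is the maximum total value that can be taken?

$111

Top feasible selections:
- 3×D: volume 6, value 111
- 1×C + 2×D: volume 9, value 92
- 2×D: volume 4, value 74
Best: $111.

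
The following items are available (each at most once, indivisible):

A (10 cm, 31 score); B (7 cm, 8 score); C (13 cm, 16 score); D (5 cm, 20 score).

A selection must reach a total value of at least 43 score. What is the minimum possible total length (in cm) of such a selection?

15

Subsets with value ≥ 43, sorted by total length:
- A+D: length 15, value 51
- A+B+D: length 22, value 59
- A+C: length 23, value 47
Minimum length: 15 cm.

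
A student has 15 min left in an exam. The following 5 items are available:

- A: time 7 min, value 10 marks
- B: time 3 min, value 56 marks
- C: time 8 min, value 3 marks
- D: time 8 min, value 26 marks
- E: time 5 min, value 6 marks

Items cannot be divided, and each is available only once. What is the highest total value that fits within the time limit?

82 marks

Check high-value combinations within 15 min:
- B+D: time 3+8=11, value 56+26=82
- A+B+E: time 7+3+5=15, value 10+56+6=72
- A+B: time 7+3=10, value 10+56=66
- B+E: time 3+5=8, value 56+6=62
Best: 82 marks.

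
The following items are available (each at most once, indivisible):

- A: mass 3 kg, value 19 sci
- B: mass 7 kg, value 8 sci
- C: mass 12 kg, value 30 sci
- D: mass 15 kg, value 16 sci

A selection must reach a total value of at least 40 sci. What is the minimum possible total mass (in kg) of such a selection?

Subsets with value ≥ 40, sorted by total mass:
- A+C: mass 15, value 49
- A+B+C: mass 22, value 57
- A+B+D: mass 25, value 43
Minimum mass: 15 kg.

15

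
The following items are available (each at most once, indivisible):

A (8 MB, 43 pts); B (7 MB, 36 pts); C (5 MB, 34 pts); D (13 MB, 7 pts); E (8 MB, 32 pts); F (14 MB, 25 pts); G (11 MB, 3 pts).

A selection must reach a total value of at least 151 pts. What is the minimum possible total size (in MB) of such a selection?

41

Subsets with value ≥ 151, sorted by total size:
- A+B+C+D+E: size 41, value 152
- A+B+C+E+F: size 42, value 170
- A+B+C+D+E+G: size 52, value 155
Minimum size: 41 MB.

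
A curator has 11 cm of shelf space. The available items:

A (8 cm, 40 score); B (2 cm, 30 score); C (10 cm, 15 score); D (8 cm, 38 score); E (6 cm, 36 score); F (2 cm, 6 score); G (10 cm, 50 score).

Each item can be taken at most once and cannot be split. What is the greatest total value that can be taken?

72 score

Check high-value combinations within 11 cm:
- B+E+F: length 2+6+2=10, value 30+36+6=72
- A+B: length 8+2=10, value 40+30=70
- B+D: length 2+8=10, value 30+38=68
- B+E: length 2+6=8, value 30+36=66
Best: 72 score.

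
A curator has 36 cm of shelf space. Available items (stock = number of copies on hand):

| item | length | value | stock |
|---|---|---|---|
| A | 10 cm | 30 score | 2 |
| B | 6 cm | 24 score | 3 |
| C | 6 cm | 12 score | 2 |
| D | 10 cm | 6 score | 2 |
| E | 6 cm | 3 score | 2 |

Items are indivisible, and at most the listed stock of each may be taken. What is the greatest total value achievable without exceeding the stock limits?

114 score

Top feasible selections:
- 1×A + 3×B + 1×C: length 34, value 114
- 2×A + 2×B: length 32, value 108
- 1×A + 3×B + 1×E: length 34, value 105
- 1×A + 3×B: length 28, value 102
Best: 114 score.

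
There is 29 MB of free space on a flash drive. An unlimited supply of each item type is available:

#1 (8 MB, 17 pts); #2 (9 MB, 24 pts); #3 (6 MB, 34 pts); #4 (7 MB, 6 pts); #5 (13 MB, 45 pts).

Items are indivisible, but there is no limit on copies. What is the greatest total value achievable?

Best value-per-unit is #3 at 34/6, and filling with it alone uses size 4×6=24. No mix of the others beats 4×34 = 136.

136 pts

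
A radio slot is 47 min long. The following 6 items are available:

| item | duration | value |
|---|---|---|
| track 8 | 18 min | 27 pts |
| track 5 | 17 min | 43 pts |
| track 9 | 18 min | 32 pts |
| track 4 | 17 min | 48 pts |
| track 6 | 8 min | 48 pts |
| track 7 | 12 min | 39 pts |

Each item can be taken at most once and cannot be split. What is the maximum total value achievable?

139 pts

Check high-value combinations within 47 min:
- track 5+track 4+track 6: duration 17+17+8=42, value 43+48+48=139
- track 4+track 6+track 7: duration 17+8+12=37, value 48+48+39=135
- track 5+track 6+track 7: duration 17+8+12=37, value 43+48+39=130
- track 5+track 4+track 7: duration 17+17+12=46, value 43+48+39=130
Best: 139 pts.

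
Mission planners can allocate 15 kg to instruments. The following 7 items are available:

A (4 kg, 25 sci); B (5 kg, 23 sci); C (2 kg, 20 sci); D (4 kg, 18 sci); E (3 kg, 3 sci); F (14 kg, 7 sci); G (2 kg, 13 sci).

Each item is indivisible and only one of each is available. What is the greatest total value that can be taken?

Check high-value combinations within 15 kg:
- A+B+C+D: mass 4+5+2+4=15, value 25+23+20+18=86
- A+B+C+G: mass 4+5+2+2=13, value 25+23+20+13=81
- A+B+D+G: mass 4+5+4+2=15, value 25+23+18+13=79
- A+C+D+E+G: mass 4+2+4+3+2=15, value 25+20+18+3+13=79
- A+C+D+G: mass 4+2+4+2=12, value 25+20+18+13=76
Best: 86 sci.

86 sci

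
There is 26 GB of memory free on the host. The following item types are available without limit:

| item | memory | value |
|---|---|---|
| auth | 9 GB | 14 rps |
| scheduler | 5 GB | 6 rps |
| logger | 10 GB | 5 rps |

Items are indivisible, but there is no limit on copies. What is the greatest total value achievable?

34 rps

Best value-per-unit is auth at 14/9; filling with it alone gives 2×14 = 28.
Optimal mix: 2×auth + 1×scheduler → memory 23, value 34.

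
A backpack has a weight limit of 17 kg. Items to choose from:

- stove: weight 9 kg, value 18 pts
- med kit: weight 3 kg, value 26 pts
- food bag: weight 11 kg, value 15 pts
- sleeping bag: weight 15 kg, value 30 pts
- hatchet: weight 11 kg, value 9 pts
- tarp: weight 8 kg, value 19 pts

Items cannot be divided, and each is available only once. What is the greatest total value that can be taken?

45 pts

This is a 0/1 knapsack; check combinations near the capacity.
- med kit+tarp: weight 3+8=11, value 26+19=45
- stove+med kit: weight 9+3=12, value 18+26=44
- med kit+food bag: weight 3+11=14, value 26+15=41
Best: 45 pts.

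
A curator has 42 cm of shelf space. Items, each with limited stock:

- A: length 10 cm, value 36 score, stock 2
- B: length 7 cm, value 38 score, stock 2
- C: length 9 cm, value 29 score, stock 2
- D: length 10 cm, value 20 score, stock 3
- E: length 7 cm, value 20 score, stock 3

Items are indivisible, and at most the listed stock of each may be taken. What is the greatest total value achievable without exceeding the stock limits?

Best selections within length 42 and stock limits:
- 1×A + 2×B + 2×C: length 42, value 170
- 2×A + 2×B + 1×E: length 41, value 168
Best: 170 score.

170 score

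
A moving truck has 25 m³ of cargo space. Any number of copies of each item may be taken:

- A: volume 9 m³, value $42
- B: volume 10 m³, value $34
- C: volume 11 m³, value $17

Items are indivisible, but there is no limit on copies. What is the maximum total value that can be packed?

$84

Best value-per-unit is A at 42/9, and filling with it alone uses volume 2×9=18. No mix of the others beats 2×42 = 84.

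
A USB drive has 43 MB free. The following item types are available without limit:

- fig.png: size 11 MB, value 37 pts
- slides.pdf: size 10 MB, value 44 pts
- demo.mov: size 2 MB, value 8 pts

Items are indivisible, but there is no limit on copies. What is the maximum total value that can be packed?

Best value-per-unit is slides.pdf at 44/10; filling with it alone gives 4×44 = 176.
Optimal mix: 4×slides.pdf + 1×demo.mov → size 42, value 184.

184 pts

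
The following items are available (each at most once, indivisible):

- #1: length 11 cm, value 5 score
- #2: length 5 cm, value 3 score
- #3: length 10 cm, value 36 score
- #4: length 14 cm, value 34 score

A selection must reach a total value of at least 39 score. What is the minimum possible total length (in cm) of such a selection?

Subsets with value ≥ 39, sorted by total length:
- #2+#3: length 15, value 39
- #1+#3: length 21, value 41
- #3+#4: length 24, value 70
- #1+#4: length 25, value 39
Minimum length: 15 cm.

15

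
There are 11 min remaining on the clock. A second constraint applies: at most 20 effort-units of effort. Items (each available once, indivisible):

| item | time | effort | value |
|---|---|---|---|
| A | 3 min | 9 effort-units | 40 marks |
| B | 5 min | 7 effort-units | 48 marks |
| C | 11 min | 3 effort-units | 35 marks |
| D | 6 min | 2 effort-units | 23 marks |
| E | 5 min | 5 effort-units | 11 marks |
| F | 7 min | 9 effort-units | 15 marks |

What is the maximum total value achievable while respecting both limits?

Feasible sets respecting both limits:
- A+B: time 8, effort 16, value 88
- B+D: time 11, effort 9, value 71
- A+D: time 9, effort 11, value 63
- B+E: time 10, effort 12, value 59
Best: 88 marks.

88 marks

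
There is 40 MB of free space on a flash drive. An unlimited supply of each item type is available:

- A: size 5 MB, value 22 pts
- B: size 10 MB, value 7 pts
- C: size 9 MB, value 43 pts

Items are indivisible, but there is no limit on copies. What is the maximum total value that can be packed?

Best value-per-unit is C at 43/9; filling with it alone gives 4×43 = 172.
Optimal mix: 8×A → size 40, value 176.

176 pts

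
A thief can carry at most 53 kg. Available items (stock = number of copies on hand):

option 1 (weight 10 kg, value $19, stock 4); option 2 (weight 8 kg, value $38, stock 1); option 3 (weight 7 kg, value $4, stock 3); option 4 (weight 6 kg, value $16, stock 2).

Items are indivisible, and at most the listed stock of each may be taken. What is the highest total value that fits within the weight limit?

$127

Best selections within weight 53 and stock limits:
- 3×option 1 + 1×option 2 + 2×option 4: weight 50, value 127
- 3×option 1 + 1×option 2 + 1×option 3 + 1×option 4: weight 51, value 115
- 4×option 1 + 1×option 2: weight 48, value 114
- 2×option 1 + 1×option 2 + 1×option 3 + 2×option 4: weight 47, value 112
Best: $127.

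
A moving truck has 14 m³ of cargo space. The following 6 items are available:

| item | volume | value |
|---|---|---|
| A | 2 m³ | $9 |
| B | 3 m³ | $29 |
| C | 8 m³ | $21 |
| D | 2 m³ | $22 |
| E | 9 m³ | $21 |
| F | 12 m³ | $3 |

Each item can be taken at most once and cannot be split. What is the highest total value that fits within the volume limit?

$72

This is a 0/1 knapsack; check combinations near the capacity.
- B+C+D: volume 3+8+2=13, value 29+21+22=72
- B+D+E: volume 3+2+9=14, value 29+22+21=72
- A+B+D: volume 2+3+2=7, value 9+29+22=60
- A+B+C: volume 2+3+8=13, value 9+29+21=59
- A+B+E: volume 2+3+9=14, value 9+29+21=59
Best: $72.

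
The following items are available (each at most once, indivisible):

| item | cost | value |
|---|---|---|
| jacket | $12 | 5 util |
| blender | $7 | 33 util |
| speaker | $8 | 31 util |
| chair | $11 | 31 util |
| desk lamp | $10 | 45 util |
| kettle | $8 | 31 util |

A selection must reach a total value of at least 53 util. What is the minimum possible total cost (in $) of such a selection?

Subsets with value ≥ 53, sorted by total cost:
- blender+speaker: cost 15, value 64
- blender+kettle: cost 15, value 64
Minimum cost: 15 $.

15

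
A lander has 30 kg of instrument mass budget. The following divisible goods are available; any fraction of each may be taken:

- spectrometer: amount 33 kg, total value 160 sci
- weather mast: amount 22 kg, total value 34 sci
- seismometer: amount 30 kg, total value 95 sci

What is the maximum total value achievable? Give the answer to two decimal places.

Take in order of value per unit:
- spectrometer (160/33 per unit): 30 of 33 → value 30×160/33 = 145.4545, running total 145.45
Total 145.45.

145.45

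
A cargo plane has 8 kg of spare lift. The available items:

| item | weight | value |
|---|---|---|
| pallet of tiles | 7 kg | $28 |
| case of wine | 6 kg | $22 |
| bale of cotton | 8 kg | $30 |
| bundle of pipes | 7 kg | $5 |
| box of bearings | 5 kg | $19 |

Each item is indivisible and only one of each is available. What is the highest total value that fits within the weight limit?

$30

This is a 0/1 knapsack; check combinations near the capacity.
- bale of cotton: weight 8, value 30
- pallet of tiles: weight 7, value 28
- case of wine: weight 6, value 22
- box of bearings: weight 5, value 19
Best: $30.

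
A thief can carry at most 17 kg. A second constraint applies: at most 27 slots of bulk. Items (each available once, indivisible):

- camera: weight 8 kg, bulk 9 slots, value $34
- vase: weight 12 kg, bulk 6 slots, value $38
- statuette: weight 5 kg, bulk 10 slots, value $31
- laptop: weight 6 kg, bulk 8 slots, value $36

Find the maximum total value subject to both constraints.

$70

Feasible sets respecting both limits:
- camera+laptop: weight 14, bulk 17, value 70
- vase+statuette: weight 17, bulk 16, value 69
- statuette+laptop: weight 11, bulk 18, value 67
- camera+statuette: weight 13, bulk 19, value 65
Best: $70.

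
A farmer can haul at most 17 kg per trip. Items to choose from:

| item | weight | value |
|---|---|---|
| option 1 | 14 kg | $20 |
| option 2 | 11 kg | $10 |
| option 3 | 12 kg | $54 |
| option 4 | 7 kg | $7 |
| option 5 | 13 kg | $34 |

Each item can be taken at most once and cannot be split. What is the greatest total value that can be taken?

$54

Check high-value combinations within 17 kg:
- option 3: weight 12, value 54
- option 5: weight 13, value 34
- option 1: weight 14, value 20
- option 2: weight 11, value 10
Best: $54.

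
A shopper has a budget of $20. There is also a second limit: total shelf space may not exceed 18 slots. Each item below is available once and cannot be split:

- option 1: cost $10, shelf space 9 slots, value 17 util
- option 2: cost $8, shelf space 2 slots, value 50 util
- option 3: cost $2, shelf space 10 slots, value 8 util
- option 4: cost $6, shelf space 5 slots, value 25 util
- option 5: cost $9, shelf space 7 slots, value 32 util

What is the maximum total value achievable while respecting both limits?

Feasible sets respecting both limits:
- option 2+option 3+option 4: cost 16, shelf space 17, value 83
- option 2+option 5: cost 17, shelf space 9, value 82
- option 2+option 4: cost 14, shelf space 7, value 75
Best: 83 util.

83 util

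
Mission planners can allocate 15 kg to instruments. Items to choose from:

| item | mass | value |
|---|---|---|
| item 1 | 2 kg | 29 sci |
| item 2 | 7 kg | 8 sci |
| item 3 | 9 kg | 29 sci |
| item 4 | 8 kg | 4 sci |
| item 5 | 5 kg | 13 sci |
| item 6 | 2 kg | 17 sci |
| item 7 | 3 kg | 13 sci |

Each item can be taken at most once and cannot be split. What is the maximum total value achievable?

75 sci

This is a 0/1 knapsack; check combinations near the capacity.
- item 1+item 3+item 6: mass 2+9+2=13, value 29+29+17=75
- item 1+item 5+item 6+item 7: mass 2+5+2+3=12, value 29+13+17+13=72
- item 1+item 3+item 7: mass 2+9+3=14, value 29+29+13=71
- item 1+item 2+item 6+item 7: mass 2+7+2+3=14, value 29+8+17+13=67
- item 1+item 4+item 6+item 7: mass 2+8+2+3=15, value 29+4+17+13=63
Best: 75 sci.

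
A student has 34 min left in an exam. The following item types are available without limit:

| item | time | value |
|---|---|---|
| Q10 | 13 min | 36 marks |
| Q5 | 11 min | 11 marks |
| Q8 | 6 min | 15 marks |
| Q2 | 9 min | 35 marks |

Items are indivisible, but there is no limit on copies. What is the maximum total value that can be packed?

120 marks

Best value-per-unit is Q2 at 35/9; filling with it alone gives 3×35 = 105.
Optimal mix: 1×Q8 + 3×Q2 → time 33, value 120.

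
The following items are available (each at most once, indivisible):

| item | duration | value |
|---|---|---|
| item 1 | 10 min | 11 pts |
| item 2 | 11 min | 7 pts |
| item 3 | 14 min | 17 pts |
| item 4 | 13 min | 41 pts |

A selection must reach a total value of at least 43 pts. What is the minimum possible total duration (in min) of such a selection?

Subsets with value ≥ 43, sorted by total duration:
- item 1+item 4: duration 23, value 52
- item 2+item 4: duration 24, value 48
- item 3+item 4: duration 27, value 58
Minimum duration: 23 min.

23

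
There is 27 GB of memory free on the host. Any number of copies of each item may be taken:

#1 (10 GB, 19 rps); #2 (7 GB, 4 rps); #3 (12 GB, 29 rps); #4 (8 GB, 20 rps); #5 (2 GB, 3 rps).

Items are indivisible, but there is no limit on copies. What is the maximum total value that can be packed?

Best value-per-unit is #4 at 20/8; filling with it alone gives 3×20 = 60.
Optimal mix: 3×#4 + 1×#5 → memory 26, value 63.

63 rps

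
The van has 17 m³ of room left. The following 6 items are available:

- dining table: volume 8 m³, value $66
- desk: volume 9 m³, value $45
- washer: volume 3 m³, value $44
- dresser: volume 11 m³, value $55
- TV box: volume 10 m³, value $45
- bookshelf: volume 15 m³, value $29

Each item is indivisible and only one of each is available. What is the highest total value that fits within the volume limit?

Check high-value combinations within 17 m³:
- dining table+desk: volume 8+9=17, value 66+45=111
- dining table+washer: volume 8+3=11, value 66+44=110
- washer+dresser: volume 3+11=14, value 44+55=99
- desk+washer: volume 9+3=12, value 45+44=89
Best: $111.

$111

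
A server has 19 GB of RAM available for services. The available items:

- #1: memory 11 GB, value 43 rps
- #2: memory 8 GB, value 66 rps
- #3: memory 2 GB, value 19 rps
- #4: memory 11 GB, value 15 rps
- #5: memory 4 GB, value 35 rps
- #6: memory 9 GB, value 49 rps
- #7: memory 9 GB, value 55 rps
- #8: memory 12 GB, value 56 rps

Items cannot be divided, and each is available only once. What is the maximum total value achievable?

140 rps

Check high-value combinations within 19 GB:
- #2+#3+#7: memory 8+2+9=19, value 66+19+55=140
- #2+#3+#6: memory 8+2+9=19, value 66+19+49=134
- #2+#7: memory 8+9=17, value 66+55=121
- #2+#3+#5: memory 8+2+4=14, value 66+19+35=120
- #2+#6: memory 8+9=17, value 66+49=115
Best: 140 rps.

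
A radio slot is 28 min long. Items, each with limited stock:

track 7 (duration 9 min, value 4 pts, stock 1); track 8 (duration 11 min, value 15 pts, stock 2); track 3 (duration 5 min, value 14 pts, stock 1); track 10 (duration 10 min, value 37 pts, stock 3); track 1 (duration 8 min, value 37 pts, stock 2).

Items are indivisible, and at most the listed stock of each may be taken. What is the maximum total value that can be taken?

111 pts

Best selections within duration 28 and stock limits:
- 1×track 10 + 2×track 1: duration 26, value 111
- 2×track 10 + 1×track 1: duration 28, value 111
Best: 111 pts.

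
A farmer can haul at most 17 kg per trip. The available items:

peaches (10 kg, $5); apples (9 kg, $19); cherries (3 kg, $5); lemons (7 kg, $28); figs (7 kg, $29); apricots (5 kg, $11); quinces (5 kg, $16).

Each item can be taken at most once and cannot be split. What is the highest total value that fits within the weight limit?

$62

This is a 0/1 knapsack; check combinations near the capacity.
- cherries+lemons+figs: weight 3+7+7=17, value 5+28+29=62
- lemons+figs: weight 7+7=14, value 28+29=57
- figs+apricots+quinces: weight 7+5+5=17, value 29+11+16=56
- lemons+apricots+quinces: weight 7+5+5=17, value 28+11+16=55
Best: $62.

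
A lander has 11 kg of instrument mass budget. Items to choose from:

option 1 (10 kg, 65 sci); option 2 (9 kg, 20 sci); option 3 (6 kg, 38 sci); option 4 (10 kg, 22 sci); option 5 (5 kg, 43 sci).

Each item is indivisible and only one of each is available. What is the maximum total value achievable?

81 sci

This is a 0/1 knapsack; check combinations near the capacity.
- option 3+option 5: mass 6+5=11, value 38+43=81
- option 1: mass 10, value 65
- option 5: mass 5, value 43
- option 3: mass 6, value 38
- option 4: mass 10, value 22
Best: 81 sci.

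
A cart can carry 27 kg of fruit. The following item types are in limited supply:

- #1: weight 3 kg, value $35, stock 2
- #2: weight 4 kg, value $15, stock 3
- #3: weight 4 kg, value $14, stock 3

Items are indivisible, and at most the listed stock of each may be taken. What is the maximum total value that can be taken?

Best selections within weight 27 and stock limits:
- 2×#1 + 3×#2 + 2×#3: weight 26, value 143
- 2×#1 + 2×#2 + 3×#3: weight 26, value 142
Best: $143.

$143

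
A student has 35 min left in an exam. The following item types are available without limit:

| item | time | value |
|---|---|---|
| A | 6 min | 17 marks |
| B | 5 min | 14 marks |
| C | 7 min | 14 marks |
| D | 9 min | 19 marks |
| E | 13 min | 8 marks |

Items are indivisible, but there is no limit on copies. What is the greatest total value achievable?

Best value-per-unit is A at 17/6; filling with it alone gives 5×17 = 85.
Optimal mix: 5×A + 1×B → time 35, value 99.

99 marks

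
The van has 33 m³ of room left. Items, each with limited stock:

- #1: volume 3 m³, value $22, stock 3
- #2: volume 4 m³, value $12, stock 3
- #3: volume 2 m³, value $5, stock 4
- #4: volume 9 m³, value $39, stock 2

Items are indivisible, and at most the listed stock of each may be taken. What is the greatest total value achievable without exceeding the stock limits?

$161

Top feasible selections:
- 3×#1 + 1×#2 + 1×#3 + 2×#4: volume 33, value 161
- 3×#1 + 3×#3 + 2×#4: volume 33, value 159
- 3×#1 + 1×#2 + 2×#4: volume 31, value 156
- 3×#1 + 2×#3 + 2×#4: volume 31, value 154
Best: $161.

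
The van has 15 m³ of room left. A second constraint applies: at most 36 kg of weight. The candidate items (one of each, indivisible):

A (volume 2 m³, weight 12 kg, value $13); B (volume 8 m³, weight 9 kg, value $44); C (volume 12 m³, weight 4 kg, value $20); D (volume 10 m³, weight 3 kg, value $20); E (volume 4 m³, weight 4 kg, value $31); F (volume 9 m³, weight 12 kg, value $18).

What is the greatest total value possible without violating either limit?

$88

Feasible sets respecting both limits:
- A+B+E: volume 14, weight 25, value 88
- B+E: volume 12, weight 13, value 75
- A+E+F: volume 15, weight 28, value 62
Best: $88.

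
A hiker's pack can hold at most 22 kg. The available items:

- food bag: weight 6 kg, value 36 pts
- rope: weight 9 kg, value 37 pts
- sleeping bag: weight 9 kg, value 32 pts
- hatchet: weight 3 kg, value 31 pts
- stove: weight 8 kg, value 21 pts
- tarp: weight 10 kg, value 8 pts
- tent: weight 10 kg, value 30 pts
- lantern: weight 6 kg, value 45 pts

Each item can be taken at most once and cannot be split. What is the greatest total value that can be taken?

Check high-value combinations within 22 kg:
- food bag+rope+lantern: weight 6+9+6=21, value 36+37+45=118
- rope+hatchet+lantern: weight 9+3+6=18, value 37+31+45=113
- food bag+sleeping bag+lantern: weight 6+9+6=21, value 36+32+45=113
Best: 118 pts.

118 pts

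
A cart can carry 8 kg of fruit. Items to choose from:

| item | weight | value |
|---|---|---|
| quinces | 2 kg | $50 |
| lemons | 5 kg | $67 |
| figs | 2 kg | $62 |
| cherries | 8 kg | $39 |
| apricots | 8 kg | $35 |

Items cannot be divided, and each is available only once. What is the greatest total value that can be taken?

Check high-value combinations within 8 kg:
- lemons+figs: weight 5+2=7, value 67+62=129
- quinces+lemons: weight 2+5=7, value 50+67=117
- quinces+figs: weight 2+2=4, value 50+62=112
- lemons: weight 5, value 67
- figs: weight 2, value 62
Best: $129.

$129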